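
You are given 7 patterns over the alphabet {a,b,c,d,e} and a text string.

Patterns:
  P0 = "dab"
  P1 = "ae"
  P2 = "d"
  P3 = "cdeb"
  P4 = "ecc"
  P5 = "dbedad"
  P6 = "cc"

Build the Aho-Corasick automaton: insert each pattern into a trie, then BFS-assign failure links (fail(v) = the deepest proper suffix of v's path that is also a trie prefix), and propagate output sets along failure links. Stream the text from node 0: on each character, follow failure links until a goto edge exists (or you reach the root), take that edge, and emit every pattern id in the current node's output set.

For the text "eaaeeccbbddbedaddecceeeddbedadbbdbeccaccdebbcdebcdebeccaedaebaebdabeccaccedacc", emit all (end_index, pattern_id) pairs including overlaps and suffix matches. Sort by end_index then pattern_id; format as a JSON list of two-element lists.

Construct AC machine:
Trie nodes:
  n0 'ε': a→4 c→6 d→1 e→10
  n1 'd': a→2 b→13  [P2 ends]
  n2 'da': b→3
  n3 'dab': ·  [P0 ends]
  n4 'a': e→5
  n5 'ae': ·  [P1 ends]
  n6 'c': c→18 d→7
  n7 'cd': e→8
  n8 'cde': b→9
  n9 'cdeb': ·  [P3 ends]
  n10 'e': c→11
  n11 'ec': c→12
  n12 'ecc': ·  [P4 ends]
  n13 'db': e→14
  n14 'dbe': d→15
  n15 'dbed': a→16
  n16 'dbeda': d→17
  n17 'dbedad': ·  [P5 ends]
  n18 'cc': ·  [P6 ends]

BFS fail/out derivation:
  fail(1) 'd': from fail(0)=0 chase 'd': 0 ⇒ 0;  out={2}∪out(0)={2}
  fail(4) 'a': from fail(0)=0 chase 'a': 0 ⇒ 0;  out=∅∪out(0)=∅
  fail(6) 'c': from fail(0)=0 chase 'c': 0 ⇒ 0;  out=∅∪out(0)=∅
  fail(10) 'e': from fail(0)=0 chase 'e': 0 ⇒ 0;  out=∅∪out(0)=∅
  fail(2) 'da': from fail(1)=0 chase 'a': 0 ⇒ 4;  out=∅∪out(4)=∅
  fail(5) 'ae': from fail(4)=0 chase 'e': 0 ⇒ 10;  out={1}∪out(10)={1}
  fail(7) 'cd': from fail(6)=0 chase 'd': 0 ⇒ 1;  out=∅∪out(1)={2}
  fail(11) 'ec': from fail(10)=0 chase 'c': 0 ⇒ 6;  out=∅∪out(6)=∅
  fail(13) 'db': from fail(1)=0 chase 'b': 0 ⇒ 0;  out=∅∪out(0)=∅
  fail(18) 'cc': from fail(6)=0 chase 'c': 0 ⇒ 6;  out={6}∪out(6)={6}
  fail(3) 'dab': from fail(2)=4 chase 'b': 4→0 ⇒ 0;  out={0}∪out(0)={0}
  fail(8) 'cde': from fail(7)=1 chase 'e': 1→0 ⇒ 10;  out=∅∪out(10)=∅
  fail(12) 'ecc': from fail(11)=6 chase 'c': 6 ⇒ 18;  out={4}∪out(18)={4,6}
  fail(14) 'dbe': from fail(13)=0 chase 'e': 0 ⇒ 10;  out=∅∪out(10)=∅
  fail(9) 'cdeb': from fail(8)=10 chase 'b': 10→0 ⇒ 0;  out={3}∪out(0)={3}
  fail(15) 'dbed': from fail(14)=10 chase 'd': 10→0 ⇒ 1;  out=∅∪out(1)={2}
  fail(16) 'dbeda': from fail(15)=1 chase 'a': 1 ⇒ 2;  out=∅∪out(2)=∅
  fail(17) 'dbedad': from fail(16)=2 chase 'd': 2→4→0 ⇒ 1;  out={5}∪out(1)={2,5}

Scan:
pos 0 'e': at 10
pos 1 'a': at 4 (via fail)
pos 2 'a': at 4 (via fail)
pos 3 'e': at 5  ** P1@[2:3]
pos 4 'e': at 10 (via fail)
pos 5 'c': at 11
pos 6 'c': at 12  ** P4@[4:6],P6@[5:6]
pos 7 'b': at 0 (via fail)
pos 8 'b': at 0
pos 9 'd': at 1  ** P2@[9:9]
pos 10 'd': at 1 (via fail)  ** P2@[10:10]
pos 11 'b': at 13
pos 12 'e': at 14
pos 13 'd': at 15  ** P2@[13:13]
pos 14 'a': at 16
pos 15 'd': at 17  ** P2@[15:15],P5@[10:15]
pos 16 'd': at 1 (via fail)  ** P2@[16:16]
pos 17 'e': at 10 (via fail)
pos 18 'c': at 11
pos 19 'c': at 12  ** P4@[17:19],P6@[18:19]
pos 20 'e': at 10 (via fail)
pos 21 'e': at 10 (via fail)
pos 22 'e': at 10 (via fail)
pos 23 'd': at 1 (via fail)  ** P2@[23:23]
pos 24 'd': at 1 (via fail)  ** P2@[24:24]
pos 25 'b': at 13
pos 26 'e': at 14
pos 27 'd': at 15  ** P2@[27:27]
pos 28 'a': at 16
pos 29 'd': at 17  ** P2@[29:29],P5@[24:29]
pos 30 'b': at 13 (via fail)
pos 31 'b': at 0 (via fail)
pos 32 'd': at 1  ** P2@[32:32]
pos 33 'b': at 13
pos 34 'e': at 14
pos 35 'c': at 11 (via fail)
pos 36 'c': at 12  ** P4@[34:36],P6@[35:36]
pos 37 'a': at 4 (via fail)
pos 38 'c': at 6 (via fail)
pos 39 'c': at 18  ** P6@[38:39]
pos 40 'd': at 7 (via fail)  ** P2@[40:40]
pos 41 'e': at 8
pos 42 'b': at 9  ** P3@[39:42]
pos 43 'b': at 0 (via fail)
pos 44 'c': at 6
pos 45 'd': at 7  ** P2@[45:45]
pos 46 'e': at 8
pos 47 'b': at 9  ** P3@[44:47]
pos 48 'c': at 6 (via fail)
pos 49 'd': at 7  ** P2@[49:49]
pos 50 'e': at 8
pos 51 'b': at 9  ** P3@[48:51]
pos 52 'e': at 10 (via fail)
pos 53 'c': at 11
pos 54 'c': at 12  ** P4@[52:54],P6@[53:54]
pos 55 'a': at 4 (via fail)
pos 56 'e': at 5  ** P1@[55:56]
pos 57 'd': at 1 (via fail)  ** P2@[57:57]
pos 58 'a': at 2
pos 59 'e': at 5 (via fail)  ** P1@[58:59]
pos 60 'b': at 0 (via fail)
pos 61 'a': at 4
pos 62 'e': at 5  ** P1@[61:62]
pos 63 'b': at 0 (via fail)
pos 64 'd': at 1  ** P2@[64:64]
pos 65 'a': at 2
pos 66 'b': at 3  ** P0@[64:66]
pos 67 'e': at 10 (via fail)
pos 68 'c': at 11
pos 69 'c': at 12  ** P4@[67:69],P6@[68:69]
pos 70 'a': at 4 (via fail)
pos 71 'c': at 6 (via fail)
pos 72 'c': at 18  ** P6@[71:72]
pos 73 'e': at 10 (via fail)
pos 74 'd': at 1 (via fail)  ** P2@[74:74]
pos 75 'a': at 2
pos 76 'c': at 6 (via fail)
pos 77 'c': at 18  ** P6@[76:77]

All matches (sorted): [[3,1],[6,4],[6,6],[9,2],[10,2],[13,2],[15,2],[15,5],[16,2],[19,4],[19,6],[23,2],[24,2],[27,2],[29,2],[29,5],[32,2],[36,4],[36,6],[39,6],[40,2],[42,3],[45,2],[47,3],[49,2],[51,3],[54,4],[54,6],[56,1],[57,2],[59,1],[62,1],[64,2],[66,0],[69,4],[69,6],[72,6],[74,2],[77,6]]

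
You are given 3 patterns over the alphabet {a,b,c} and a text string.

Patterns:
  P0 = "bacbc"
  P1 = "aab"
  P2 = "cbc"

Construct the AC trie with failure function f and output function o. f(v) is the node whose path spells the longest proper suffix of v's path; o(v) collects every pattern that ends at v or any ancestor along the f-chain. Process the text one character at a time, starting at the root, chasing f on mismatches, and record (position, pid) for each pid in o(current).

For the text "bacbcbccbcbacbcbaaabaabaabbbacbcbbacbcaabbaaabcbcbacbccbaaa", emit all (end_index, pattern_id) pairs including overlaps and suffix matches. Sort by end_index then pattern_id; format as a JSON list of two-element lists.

Build automaton:
Trie nodes:
  n0 'ε': a→6 b→1 c→9
  n1 'b': a→2
  n2 'ba': c→3
  n3 'bac': b→4
  n4 'bacb': c→5
  n5 'bacbc': ·  ←P0
  n6 'a': a→7
  n7 'aa': b→8
  n8 'aab': ·  ←P1
  n9 'c': b→10
  n10 'cb': c→11
  n11 'cbc': ·  ←P2

Failure links (BFS by depth):
  fail(1) 'b': from fail(0)=0 chase 'b': 0 ⇒ 0;  out=∅∪out(0)=∅
  fail(6) 'a': from fail(0)=0 chase 'a': 0 ⇒ 0;  out=∅∪out(0)=∅
  fail(9) 'c': from fail(0)=0 chase 'c': 0 ⇒ 0;  out=∅∪out(0)=∅
  fail(2) 'ba': from fail(1)=0 chase 'a': 0 ⇒ 6;  out=∅∪out(6)=∅
  fail(7) 'aa': from fail(6)=0 chase 'a': 0 ⇒ 6;  out=∅∪out(6)=∅
  fail(10) 'cb': from fail(9)=0 chase 'b': 0 ⇒ 1;  out=∅∪out(1)=∅
  fail(3) 'bac': from fail(2)=6 chase 'c': 6→0 ⇒ 9;  out=∅∪out(9)=∅
  fail(8) 'aab': from fail(7)=6 chase 'b': 6→0 ⇒ 1;  out={1}∪out(1)={1}
  fail(11) 'cbc': from fail(10)=1 chase 'c': 1→0 ⇒ 9;  out={2}∪out(9)={2}
  fail(4) 'bacb': from fail(3)=9 chase 'b': 9 ⇒ 10;  out=∅∪out(10)=∅
  fail(5) 'bacbc': from fail(4)=10 chase 'c': 10 ⇒ 11;  out={0}∪out(11)={0,2}

Run:
i=0 'b': node 0→1
i=1 'a': node 1→2
i=2 'c': node 2→3
i=3 'b': node 3→4
i=4 'c': node 4→5  ** P0@[0:4],P2@[2:4]
i=5 'b': node 5→10 ·f
i=6 'c': node 10→11  ** P2@[4:6]
i=7 'c': node 11→9 ·f
i=8 'b': node 9→10
i=9 'c': node 10→11  ** P2@[7:9]
i=10 'b': node 11→10 ·f
i=11 'a': node 10→2 ·f
i=12 'c': node 2→3
i=13 'b': node 3→4
i=14 'c': node 4→5  ** P0@[10:14],P2@[12:14]
i=15 'b': node 5→10 ·f
i=16 'a': node 10→2 ·f
i=17 'a': node 2→7 ·f
i=18 'a': node 7→7 ·f
i=19 'b': node 7→8  ** P1@[17:19]
i=20 'a': node 8→2 ·f
i=21 'a': node 2→7 ·f
i=22 'b': node 7→8  ** P1@[20:22]
i=23 'a': node 8→2 ·f
i=24 'a': node 2→7 ·f
i=25 'b': node 7→8  ** P1@[23:25]
i=26 'b': node 8→1 ·f
i=27 'b': node 1→1 ·f
i=28 'a': node 1→2
i=29 'c': node 2→3
i=30 'b': node 3→4
i=31 'c': node 4→5  ** P0@[27:31],P2@[29:31]
i=32 'b': node 5→10 ·f
i=33 'b': node 10→1 ·f
i=34 'a': node 1→2
i=35 'c': node 2→3
i=36 'b': node 3→4
i=37 'c': node 4→5  ** P0@[33:37],P2@[35:37]
i=38 'a': node 5→6 ·f
i=39 'a': node 6→7
i=40 'b': node 7→8  ** P1@[38:40]
i=41 'b': node 8→1 ·f
i=42 'a': node 1→2
i=43 'a': node 2→7 ·f
i=44 'a': node 7→7 ·f
i=45 'b': node 7→8  ** P1@[43:45]
i=46 'c': node 8→9 ·f
i=47 'b': node 9→10
i=48 'c': node 10→11  ** P2@[46:48]
i=49 'b': node 11→10 ·f
i=50 'a': node 10→2 ·f
i=51 'c': node 2→3
i=52 'b': node 3→4
i=53 'c': node 4→5  ** P0@[49:53],P2@[51:53]
i=54 'c': node 5→9 ·f
i=55 'b': node 9→10
i=56 'a': node 10→2 ·f
i=57 'a': node 2→7 ·f
i=58 'a': node 7→7 ·f

All matches (sorted): [[4,0],[4,2],[6,2],[9,2],[14,0],[14,2],[19,1],[22,1],[25,1],[31,0],[31,2],[37,0],[37,2],[40,1],[45,1],[48,2],[53,0],[53,2]]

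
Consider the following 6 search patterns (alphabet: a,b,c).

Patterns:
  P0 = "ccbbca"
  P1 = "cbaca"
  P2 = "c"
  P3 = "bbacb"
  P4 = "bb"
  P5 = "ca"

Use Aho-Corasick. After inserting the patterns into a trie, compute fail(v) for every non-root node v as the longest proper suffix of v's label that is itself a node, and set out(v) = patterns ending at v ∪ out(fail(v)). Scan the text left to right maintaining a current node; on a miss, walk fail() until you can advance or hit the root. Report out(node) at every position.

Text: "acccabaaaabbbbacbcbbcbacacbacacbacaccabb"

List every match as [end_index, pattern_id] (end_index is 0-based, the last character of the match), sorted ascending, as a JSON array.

Build automaton:
Trie nodes:
  0='ε' goto b→11 c→1
  1='c' goto a→16 b→7 c→2  ←P2
  2='cc' goto b→3
  3='ccb' goto b→4
  4='ccbb' goto c→5
  5='ccbbc' goto a→6
  6='ccbbca' goto ·  ←P0
  7='cb' goto a→8
  8='cba' goto c→9
  9='cbac' goto a→10
  10='cbaca' goto ·  ←P1
  11='b' goto b→12
  12='bb' goto a→13  ←P4
  13='bba' goto c→14
  14='bbac' goto b→15
  15='bbacb' goto ·  ←P3
  16='ca' goto ·  ←P5

Failure links (BFS by depth):
  n1('c'): parent n0 fail=0; on 'c' 0 → fail=0;  out {2}∪∅={2}
  n11('b'): parent n0 fail=0; on 'b' 0 → fail=0;  out ∅∪∅=∅
  n2('cc'): parent n1 fail=0; on 'c' 0 → fail=1;  out ∅∪{2}={2}
  n7('cb'): parent n1 fail=0; on 'b' 0 → fail=11;  out ∅∪∅=∅
  n12('bb'): parent n11 fail=0; on 'b' 0 → fail=11;  out {4}∪∅={4}
  n16('ca'): parent n1 fail=0; on 'a' 0 → fail=0;  out {5}∪∅={5}
  n3('ccb'): parent n2 fail=1; on 'b' 1 → fail=7;  out ∅∪∅=∅
  n8('cba'): parent n7 fail=11; on 'a' 11→0 → fail=0;  out ∅∪∅=∅
  n13('bba'): parent n12 fail=11; on 'a' 11→0 → fail=0;  out ∅∪∅=∅
  n4('ccbb'): parent n3 fail=7; on 'b' 7→11 → fail=12;  out ∅∪{4}={4}
  n9('cbac'): parent n8 fail=0; on 'c' 0 → fail=1;  out ∅∪{2}={2}
  n14('bbac'): parent n13 fail=0; on 'c' 0 → fail=1;  out ∅∪{2}={2}
  n5('ccbbc'): parent n4 fail=12; on 'c' 12→11→0 → fail=1;  out ∅∪{2}={2}
  n10('cbaca'): parent n9 fail=1; on 'a' 1 → fail=16;  out {1}∪{5}={1,5}
  n15('bbacb'): parent n14 fail=1; on 'b' 1 → fail=7;  out {3}∪∅={3}
  n6('ccbbca'): parent n5 fail=1; on 'a' 1 → fail=16;  out {0}∪{5}={0,5}

Text stream:
i=0 'a': node 0→0
i=1 'c': node 0→1  → match P2@[1:1]
i=2 'c': node 1→2  → match P2@[2:2]
i=3 'c': node 2→2 (via fail)  → match P2@[3:3]
i=4 'a': node 2→16 (via fail)  → match P5@[3:4]
i=5 'b': node 16→11 (via fail)
i=6 'a': node 11→0 (via fail)
i=7 'a': node 0→0
i=8 'a': node 0→0
i=9 'a': node 0→0
i=10 'b': node 0→11
i=11 'b': node 11→12  → match P4@[10:11]
i=12 'b': node 12→12 (via fail)  → match P4@[11:12]
i=13 'b': node 12→12 (via fail)  → match P4@[12:13]
i=14 'a': node 12→13
i=15 'c': node 13→14  → match P2@[15:15]
i=16 'b': node 14→15  → match P3@[12:16]
i=17 'c': node 15→1 (via fail)  → match P2@[17:17]
i=18 'b': node 1→7
i=19 'b': node 7→12 (via fail)  → match P4@[18:19]
i=20 'c': node 12→1 (via fail)  → match P2@[20:20]
i=21 'b': node 1→7
i=22 'a': node 7→8
i=23 'c': node 8→9  → match P2@[23:23]
i=24 'a': node 9→10  → match P1@[20:24],P5@[23:24]
i=25 'c': node 10→1 (via fail)  → match P2@[25:25]
i=26 'b': node 1→7
i=27 'a': node 7→8
i=28 'c': node 8→9  → match P2@[28:28]
i=29 'a': node 9→10  → match P1@[25:29],P5@[28:29]
i=30 'c': node 10→1 (via fail)  → match P2@[30:30]
i=31 'b': node 1→7
i=32 'a': node 7→8
i=33 'c': node 8→9  → match P2@[33:33]
i=34 'a': node 9→10  → match P1@[30:34],P5@[33:34]
i=35 'c': node 10→1 (via fail)  → match P2@[35:35]
i=36 'c': node 1→2  → match P2@[36:36]
i=37 'a': node 2→16 (via fail)  → match P5@[36:37]
i=38 'b': node 16→11 (via fail)
i=39 'b': node 11→12  → match P4@[38:39]

All matches (sorted): [[1,2],[2,2],[3,2],[4,5],[11,4],[12,4],[13,4],[15,2],[16,3],[17,2],[19,4],[20,2],[23,2],[24,1],[24,5],[25,2],[28,2],[29,1],[29,5],[30,2],[33,2],[34,1],[34,5],[35,2],[36,2],[37,5],[39,4]]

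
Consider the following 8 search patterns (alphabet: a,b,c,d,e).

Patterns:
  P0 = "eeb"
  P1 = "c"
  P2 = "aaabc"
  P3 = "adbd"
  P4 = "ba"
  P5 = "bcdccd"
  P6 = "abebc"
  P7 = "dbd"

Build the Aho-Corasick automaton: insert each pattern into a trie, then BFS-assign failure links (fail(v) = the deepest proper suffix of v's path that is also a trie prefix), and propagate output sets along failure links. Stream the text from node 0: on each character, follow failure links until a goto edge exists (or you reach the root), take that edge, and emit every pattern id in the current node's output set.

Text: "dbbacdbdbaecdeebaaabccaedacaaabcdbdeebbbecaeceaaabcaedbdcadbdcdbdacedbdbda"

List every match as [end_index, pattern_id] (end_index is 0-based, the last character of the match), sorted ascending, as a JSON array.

Build:
Trie (insert patterns):
  n0 'ε': a→5 b→13 c→4 d→24 e→1
  n1 'e': e→2
  n2 'ee': b→3
  n3 'eeb': ·  ←P0
  n4 'c': ·  ←P1
  n5 'a': a→6 b→20 d→10
  n6 'aa': a→7
  n7 'aaa': b→8
  n8 'aaab': c→9
  n9 'aaabc': ·  ←P2
  n10 'ad': b→11
  n11 'adb': d→12
  n12 'adbd': ·  ←P3
  n13 'b': a→14 c→15
  n14 'ba': ·  ←P4
  n15 'bc': d→16
  n16 'bcd': c→17
  n17 'bcdc': c→18
  n18 'bcdcc': d→19
  n19 'bcdccd': ·  ←P5
  n20 'ab': e→21
  n21 'abe': b→22
  n22 'abeb': c→23
  n23 'abebc': ·  ←P6
  n24 'd': b→25
  n25 'db': d→26
  n26 'dbd': ·  ←P7

Failure links (BFS by depth):
  fail(1) 'e': from fail(0)=0 chase 'e': 0 ⇒ 0;  out=∅∪out(0)=∅
  fail(4) 'c': from fail(0)=0 chase 'c': 0 ⇒ 0;  out={1}∪out(0)={1}
  fail(5) 'a': from fail(0)=0 chase 'a': 0 ⇒ 0;  out=∅∪out(0)=∅
  fail(13) 'b': from fail(0)=0 chase 'b': 0 ⇒ 0;  out=∅∪out(0)=∅
  fail(24) 'd': from fail(0)=0 chase 'd': 0 ⇒ 0;  out=∅∪out(0)=∅
  fail(2) 'ee': from fail(1)=0 chase 'e': 0 ⇒ 1;  out=∅∪out(1)=∅
  fail(6) 'aa': from fail(5)=0 chase 'a': 0 ⇒ 5;  out=∅∪out(5)=∅
  fail(10) 'ad': from fail(5)=0 chase 'd': 0 ⇒ 24;  out=∅∪out(24)=∅
  fail(14) 'ba': from fail(13)=0 chase 'a': 0 ⇒ 5;  out={4}∪out(5)={4}
  fail(15) 'bc': from fail(13)=0 chase 'c': 0 ⇒ 4;  out=∅∪out(4)={1}
  fail(20) 'ab': from fail(5)=0 chase 'b': 0 ⇒ 13;  out=∅∪out(13)=∅
  fail(25) 'db': from fail(24)=0 chase 'b': 0 ⇒ 13;  out=∅∪out(13)=∅
  fail(3) 'eeb': from fail(2)=1 chase 'b': 1→0 ⇒ 13;  out={0}∪out(13)={0}
  fail(7) 'aaa': from fail(6)=5 chase 'a': 5 ⇒ 6;  out=∅∪out(6)=∅
  fail(11) 'adb': from fail(10)=24 chase 'b': 24 ⇒ 25;  out=∅∪out(25)=∅
  fail(16) 'bcd': from fail(15)=4 chase 'd': 4→0 ⇒ 24;  out=∅∪out(24)=∅
  fail(21) 'abe': from fail(20)=13 chase 'e': 13→0 ⇒ 1;  out=∅∪out(1)=∅
  fail(26) 'dbd': from fail(25)=13 chase 'd': 13→0 ⇒ 24;  out={7}∪out(24)={7}
  fail(8) 'aaab': from fail(7)=6 chase 'b': 6→5 ⇒ 20;  out=∅∪out(20)=∅
  fail(12) 'adbd': from fail(11)=25 chase 'd': 25 ⇒ 26;  out={3}∪out(26)={3,7}
  fail(17) 'bcdc': from fail(16)=24 chase 'c': 24→0 ⇒ 4;  out=∅∪out(4)={1}
  fail(22) 'abeb': from fail(21)=1 chase 'b': 1→0 ⇒ 13;  out=∅∪out(13)=∅
  fail(9) 'aaabc': from fail(8)=20 chase 'c': 20→13 ⇒ 15;  out={2}∪out(15)={1,2}
  fail(18) 'bcdcc': from fail(17)=4 chase 'c': 4→0 ⇒ 4;  out=∅∪out(4)={1}
  fail(23) 'abebc': from fail(22)=13 chase 'c': 13 ⇒ 15;  out={6}∪out(15)={1,6}
  fail(19) 'bcdccd': from fail(18)=4 chase 'd': 4→0 ⇒ 24;  out={5}∪out(24)={5}

Run:
[0] read 'd'  n0⇒n24
[1] read 'b'  n24⇒n25
[2] read 'b'  n25⇒n13 ·f
[3] read 'a'  n13⇒n14  → match P4@[2:3]
[4] read 'c'  n14⇒n4 ·f  → match P1@[4:4]
[5] read 'd'  n4⇒n24 ·f
[6] read 'b'  n24⇒n25
[7] read 'd'  n25⇒n26  → match P7@[5:7]
[8] read 'b'  n26⇒n25 ·f
[9] read 'a'  n25⇒n14 ·f  → match P4@[8:9]
[10] read 'e'  n14⇒n1 ·f
[11] read 'c'  n1⇒n4 ·f  → match P1@[11:11]
[12] read 'd'  n4⇒n24 ·f
[13] read 'e'  n24⇒n1 ·f
[14] read 'e'  n1⇒n2
[15] read 'b'  n2⇒n3  → match P0@[13:15]
[16] read 'a'  n3⇒n14 ·f  → match P4@[15:16]
[17] read 'a'  n14⇒n6 ·f
[18] read 'a'  n6⇒n7
[19] read 'b'  n7⇒n8
[20] read 'c'  n8⇒n9  → match P1@[20:20],P2@[16:20]
[21] read 'c'  n9⇒n4 ·f  → match P1@[21:21]
[22] read 'a'  n4⇒n5 ·f
[23] read 'e'  n5⇒n1 ·f
[24] read 'd'  n1⇒n24 ·f
[25] read 'a'  n24⇒n5 ·f
[26] read 'c'  n5⇒n4 ·f  → match P1@[26:26]
[27] read 'a'  n4⇒n5 ·f
[28] read 'a'  n5⇒n6
[29] read 'a'  n6⇒n7
[30] read 'b'  n7⇒n8
[31] read 'c'  n8⇒n9  → match P1@[31:31],P2@[27:31]
[32] read 'd'  n9⇒n16 ·f
[33] read 'b'  n16⇒n25 ·f
[34] read 'd'  n25⇒n26  → match P7@[32:34]
[35] read 'e'  n26⇒n1 ·f
[36] read 'e'  n1⇒n2
[37] read 'b'  n2⇒n3  → match P0@[35:37]
[38] read 'b'  n3⇒n13 ·f
[39] read 'b'  n13⇒n13 ·f
[40] read 'e'  n13⇒n1 ·f
[41] read 'c'  n1⇒n4 ·f  → match P1@[41:41]
[42] read 'a'  n4⇒n5 ·f
[43] read 'e'  n5⇒n1 ·f
[44] read 'c'  n1⇒n4 ·f  → match P1@[44:44]
[45] read 'e'  n4⇒n1 ·f
[46] read 'a'  n1⇒n5 ·f
[47] read 'a'  n5⇒n6
[48] read 'a'  n6⇒n7
[49] read 'b'  n7⇒n8
[50] read 'c'  n8⇒n9  → match P1@[50:50],P2@[46:50]
[51] read 'a'  n9⇒n5 ·f
[52] read 'e'  n5⇒n1 ·f
[53] read 'd'  n1⇒n24 ·f
[54] read 'b'  n24⇒n25
[55] read 'd'  n25⇒n26  → match P7@[53:55]
[56] read 'c'  n26⇒n4 ·f  → match P1@[56:56]
[57] read 'a'  n4⇒n5 ·f
[58] read 'd'  n5⇒n10
[59] read 'b'  n10⇒n11
[60] read 'd'  n11⇒n12  → match P3@[57:60],P7@[58:60]
[61] read 'c'  n12⇒n4 ·f  → match P1@[61:61]
[62] read 'd'  n4⇒n24 ·f
[63] read 'b'  n24⇒n25
[64] read 'd'  n25⇒n26  → match P7@[62:64]
[65] read 'a'  n26⇒n5 ·f
[66] read 'c'  n5⇒n4 ·f  → match P1@[66:66]
[67] read 'e'  n4⇒n1 ·f
[68] read 'd'  n1⇒n24 ·f
[69] read 'b'  n24⇒n25
[70] read 'd'  n25⇒n26  → match P7@[68:70]
[71] read 'b'  n26⇒n25 ·f
[72] read 'd'  n25⇒n26  → match P7@[70:72]
[73] read 'a'  n26⇒n5 ·f

Matches: [[3,4],[4,1],[7,7],[9,4],[11,1],[15,0],[16,4],[20,1],[20,2],[21,1],[26,1],[31,1],[31,2],[34,7],[37,0],[41,1],[44,1],[50,1],[50,2],[55,7],[56,1],[60,3],[60,7],[61,1],[64,7],[66,1],[70,7],[72,7]]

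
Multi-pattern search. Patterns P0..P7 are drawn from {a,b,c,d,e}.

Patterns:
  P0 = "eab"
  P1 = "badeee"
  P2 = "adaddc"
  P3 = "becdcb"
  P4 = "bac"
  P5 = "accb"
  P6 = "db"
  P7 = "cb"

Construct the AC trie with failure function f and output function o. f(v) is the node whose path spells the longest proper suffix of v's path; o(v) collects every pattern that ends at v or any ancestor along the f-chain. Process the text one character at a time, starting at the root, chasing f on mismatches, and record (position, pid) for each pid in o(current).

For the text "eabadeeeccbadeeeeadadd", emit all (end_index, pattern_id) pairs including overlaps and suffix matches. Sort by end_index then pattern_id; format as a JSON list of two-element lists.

Build:
Trie (insert patterns):
  0='ε' goto a→10 b→4 c→27 d→25 e→1
  1='e' goto a→2
  2='ea' goto b→3
  3='eab' goto ·  ←P0
  4='b' goto a→5 e→16
  5='ba' goto c→21 d→6
  6='bad' goto e→7
  7='bade' goto e→8
  8='badee' goto e→9
  9='badeee' goto ·  ←P1
  10='a' goto c→22 d→11
  11='ad' goto a→12
  12='ada' goto d→13
  13='adad' goto d→14
  14='adadd' goto c→15
  15='adaddc' goto ·  ←P2
  16='be' goto c→17
  17='bec' goto d→18
  18='becd' goto c→19
  19='becdc' goto b→20
  20='becdcb' goto ·  ←P3
  21='bac' goto ·  ←P4
  22='ac' goto c→23
  23='acc' goto b→24
  24='accb' goto ·  ←P5
  25='d' goto b→26
  26='db' goto ·  ←P6
  27='c' goto b→28
  28='cb' goto ·  ←P7

Failure links (BFS by depth):
  fail(1) 'e': from fail(0)=0 chase 'e': 0 ⇒ 0;  out=∅∪out(0)=∅
  fail(4) 'b': from fail(0)=0 chase 'b': 0 ⇒ 0;  out=∅∪out(0)=∅
  fail(10) 'a': from fail(0)=0 chase 'a': 0 ⇒ 0;  out=∅∪out(0)=∅
  fail(25) 'd': from fail(0)=0 chase 'd': 0 ⇒ 0;  out=∅∪out(0)=∅
  fail(27) 'c': from fail(0)=0 chase 'c': 0 ⇒ 0;  out=∅∪out(0)=∅
  fail(2) 'ea': from fail(1)=0 chase 'a': 0 ⇒ 10;  out=∅∪out(10)=∅
  fail(5) 'ba': from fail(4)=0 chase 'a': 0 ⇒ 10;  out=∅∪out(10)=∅
  fail(11) 'ad': from fail(10)=0 chase 'd': 0 ⇒ 25;  out=∅∪out(25)=∅
  fail(16) 'be': from fail(4)=0 chase 'e': 0 ⇒ 1;  out=∅∪out(1)=∅
  fail(22) 'ac': from fail(10)=0 chase 'c': 0 ⇒ 27;  out=∅∪out(27)=∅
  fail(26) 'db': from fail(25)=0 chase 'b': 0 ⇒ 4;  out={6}∪out(4)={6}
  fail(28) 'cb': from fail(27)=0 chase 'b': 0 ⇒ 4;  out={7}∪out(4)={7}
  fail(3) 'eab': from fail(2)=10 chase 'b': 10→0 ⇒ 4;  out={0}∪out(4)={0}
  fail(6) 'bad': from fail(5)=10 chase 'd': 10 ⇒ 11;  out=∅∪out(11)=∅
  fail(12) 'ada': from fail(11)=25 chase 'a': 25→0 ⇒ 10;  out=∅∪out(10)=∅
  fail(17) 'bec': from fail(16)=1 chase 'c': 1→0 ⇒ 27;  out=∅∪out(27)=∅
  fail(21) 'bac': from fail(5)=10 chase 'c': 10 ⇒ 22;  out={4}∪out(22)={4}
  fail(23) 'acc': from fail(22)=27 chase 'c': 27→0 ⇒ 27;  out=∅∪out(27)=∅
  fail(7) 'bade': from fail(6)=11 chase 'e': 11→25→0 ⇒ 1;  out=∅∪out(1)=∅
  fail(13) 'adad': from fail(12)=10 chase 'd': 10 ⇒ 11;  out=∅∪out(11)=∅
  fail(18) 'becd': from fail(17)=27 chase 'd': 27→0 ⇒ 25;  out=∅∪out(25)=∅
  fail(24) 'accb': from fail(23)=27 chase 'b': 27 ⇒ 28;  out={5}∪out(28)={5,7}
  fail(8) 'badee': from fail(7)=1 chase 'e': 1→0 ⇒ 1;  out=∅∪out(1)=∅
  fail(14) 'adadd': from fail(13)=11 chase 'd': 11→25→0 ⇒ 25;  out=∅∪out(25)=∅
  fail(19) 'becdc': from fail(18)=25 chase 'c': 25→0 ⇒ 27;  out=∅∪out(27)=∅
  fail(9) 'badeee': from fail(8)=1 chase 'e': 1→0 ⇒ 1;  out={1}∪out(1)={1}
  fail(15) 'adaddc': from fail(14)=25 chase 'c': 25→0 ⇒ 27;  out={2}∪out(27)={2}
  fail(20) 'becdcb': from fail(19)=27 chase 'b': 27 ⇒ 28;  out={3}∪out(28)={3,7}

Scan:
pos 0 'e': at 1
pos 1 'a': at 2
pos 2 'b': at 3  ** P0@[0:2]
pos 3 'a': at 5 (fail-walked)
pos 4 'd': at 6
pos 5 'e': at 7
pos 6 'e': at 8
pos 7 'e': at 9  ** P1@[2:7]
pos 8 'c': at 27 (fail-walked)
pos 9 'c': at 27 (fail-walked)
pos 10 'b': at 28  ** P7@[9:10]
pos 11 'a': at 5 (fail-walked)
pos 12 'd': at 6
pos 13 'e': at 7
pos 14 'e': at 8
pos 15 'e': at 9  ** P1@[10:15]
pos 16 'e': at 1 (fail-walked)
pos 17 'a': at 2
pos 18 'd': at 11 (fail-walked)
pos 19 'a': at 12
pos 20 'd': at 13
pos 21 'd': at 14

Result: [[2,0],[7,1],[10,7],[15,1]]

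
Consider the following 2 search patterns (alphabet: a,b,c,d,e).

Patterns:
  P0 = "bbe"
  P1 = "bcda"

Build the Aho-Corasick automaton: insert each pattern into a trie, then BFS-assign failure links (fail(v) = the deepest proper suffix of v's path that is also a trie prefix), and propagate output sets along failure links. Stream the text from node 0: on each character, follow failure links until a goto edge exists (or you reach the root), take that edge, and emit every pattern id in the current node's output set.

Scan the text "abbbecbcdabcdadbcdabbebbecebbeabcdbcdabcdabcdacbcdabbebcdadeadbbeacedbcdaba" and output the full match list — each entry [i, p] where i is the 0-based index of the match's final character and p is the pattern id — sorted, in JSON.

Construct AC machine:
Trie (insert patterns):
  n0 'ε': b→1
  n1 'b': b→2 c→4
  n2 'bb': e→3
  n3 'bbe': ·  ←P0
  n4 'bc': d→5
  n5 'bcd': a→6
  n6 'bcda': ·  ←P1

BFS fail/out derivation:
  n1('b'): parent n0 fail=0; on 'b' 0 → fail=0;  out ∅∪∅=∅
  n2('bb'): parent n1 fail=0; on 'b' 0 → fail=1;  out ∅∪∅=∅
  n4('bc'): parent n1 fail=0; on 'c' 0 → fail=0;  out ∅∪∅=∅
  n3('bbe'): parent n2 fail=1; on 'e' 1→0 → fail=0;  out {0}∪∅={0}
  n5('bcd'): parent n4 fail=0; on 'd' 0 → fail=0;  out ∅∪∅=∅
  n6('bcda'): parent n5 fail=0; on 'a' 0 → fail=0;  out {1}∪∅={1}

Run:
i=0 'a': node 0→0
i=1 'b': node 0→1
i=2 'b': node 1→2
i=3 'b': node 2→2 (via fail)
i=4 'e': node 2→3  → match P0@[2:4]
i=5 'c': node 3→0 (via fail)
i=6 'b': node 0→1
i=7 'c': node 1→4
i=8 'd': node 4→5
i=9 'a': node 5→6  → match P1@[6:9]
i=10 'b': node 6→1 (via fail)
i=11 'c': node 1→4
i=12 'd': node 4→5
i=13 'a': node 5→6  → match P1@[10:13]
i=14 'd': node 6→0 (via fail)
i=15 'b': node 0→1
i=16 'c': node 1→4
i=17 'd': node 4→5
i=18 'a': node 5→6  → match P1@[15:18]
i=19 'b': node 6→1 (via fail)
i=20 'b': node 1→2
i=21 'e': node 2→3  → match P0@[19:21]
i=22 'b': node 3→1 (via fail)
i=23 'b': node 1→2
i=24 'e': node 2→3  → match P0@[22:24]
i=25 'c': node 3→0 (via fail)
i=26 'e': node 0→0
i=27 'b': node 0→1
i=28 'b': node 1→2
i=29 'e': node 2→3  → match P0@[27:29]
i=30 'a': node 3→0 (via fail)
i=31 'b': node 0→1
i=32 'c': node 1→4
i=33 'd': node 4→5
i=34 'b': node 5→1 (via fail)
i=35 'c': node 1→4
i=36 'd': node 4→5
i=37 'a': node 5→6  → match P1@[34:37]
i=38 'b': node 6→1 (via fail)
i=39 'c': node 1→4
i=40 'd': node 4→5
i=41 'a': node 5→6  → match P1@[38:41]
i=42 'b': node 6→1 (via fail)
i=43 'c': node 1→4
i=44 'd': node 4→5
i=45 'a': node 5→6  → match P1@[42:45]
i=46 'c': node 6→0 (via fail)
i=47 'b': node 0→1
i=48 'c': node 1→4
i=49 'd': node 4→5
i=50 'a': node 5→6  → match P1@[47:50]
i=51 'b': node 6→1 (via fail)
i=52 'b': node 1→2
i=53 'e': node 2→3  → match P0@[51:53]
i=54 'b': node 3→1 (via fail)
i=55 'c': node 1→4
i=56 'd': node 4→5
i=57 'a': node 5→6  → match P1@[54:57]
i=58 'd': node 6→0 (via fail)
i=59 'e': node 0→0
i=60 'a': node 0→0
i=61 'd': node 0→0
i=62 'b': node 0→1
i=63 'b': node 1→2
i=64 'e': node 2→3  → match P0@[62:64]
i=65 'a': node 3→0 (via fail)
i=66 'c': node 0→0
i=67 'e': node 0→0
i=68 'd': node 0→0
i=69 'b': node 0→1
i=70 'c': node 1→4
i=71 'd': node 4→5
i=72 'a': node 5→6  → match P1@[69:72]
i=73 'b': node 6→1 (via fail)
i=74 'a': node 1→0 (via fail)

Matches: [[4,0],[9,1],[13,1],[18,1],[21,0],[24,0],[29,0],[37,1],[41,1],[45,1],[50,1],[53,0],[57,1],[64,0],[72,1]]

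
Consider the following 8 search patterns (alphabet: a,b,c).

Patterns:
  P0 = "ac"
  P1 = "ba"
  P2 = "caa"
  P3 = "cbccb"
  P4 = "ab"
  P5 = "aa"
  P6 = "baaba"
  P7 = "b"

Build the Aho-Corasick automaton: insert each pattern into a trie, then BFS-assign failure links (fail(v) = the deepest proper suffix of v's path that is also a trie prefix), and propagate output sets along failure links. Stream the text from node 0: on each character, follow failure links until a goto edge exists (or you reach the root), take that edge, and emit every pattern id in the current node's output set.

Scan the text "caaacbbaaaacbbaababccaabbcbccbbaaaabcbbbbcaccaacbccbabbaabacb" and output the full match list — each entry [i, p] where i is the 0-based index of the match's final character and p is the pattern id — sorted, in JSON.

Construct AC machine:
Trie nodes:
  n0 'ε': a→1 b→3 c→5
  n1 'a': a→13 b→12 c→2
  n2 'ac': ·  ←P0
  n3 'b': a→4  ←P7
  n4 'ba': a→14  ←P1
  n5 'c': a→6 b→8
  n6 'ca': a→7
  n7 'caa': ·  ←P2
  n8 'cb': c→9
  n9 'cbc': c→10
  n10 'cbcc': b→11
  n11 'cbccb': ·  ←P3
  n12 'ab': ·  ←P4
  n13 'aa': ·  ←P5
  n14 'baa': b→15
  n15 'baab': a→16
  n16 'baaba': ·  ←P6

BFS fail/out derivation:
  fail(1) 'a': from fail(0)=0 chase 'a': 0 ⇒ 0;  out=∅∪out(0)=∅
  fail(3) 'b': from fail(0)=0 chase 'b': 0 ⇒ 0;  out={7}∪out(0)={7}
  fail(5) 'c': from fail(0)=0 chase 'c': 0 ⇒ 0;  out=∅∪out(0)=∅
  fail(2) 'ac': from fail(1)=0 chase 'c': 0 ⇒ 5;  out={0}∪out(5)={0}
  fail(4) 'ba': from fail(3)=0 chase 'a': 0 ⇒ 1;  out={1}∪out(1)={1}
  fail(6) 'ca': from fail(5)=0 chase 'a': 0 ⇒ 1;  out=∅∪out(1)=∅
  fail(8) 'cb': from fail(5)=0 chase 'b': 0 ⇒ 3;  out=∅∪out(3)={7}
  fail(12) 'ab': from fail(1)=0 chase 'b': 0 ⇒ 3;  out={4}∪out(3)={4,7}
  fail(13) 'aa': from fail(1)=0 chase 'a': 0 ⇒ 1;  out={5}∪out(1)={5}
  fail(7) 'caa': from fail(6)=1 chase 'a': 1 ⇒ 13;  out={2}∪out(13)={2,5}
  fail(9) 'cbc': from fail(8)=3 chase 'c': 3→0 ⇒ 5;  out=∅∪out(5)=∅
  fail(14) 'baa': from fail(4)=1 chase 'a': 1 ⇒ 13;  out=∅∪out(13)={5}
  fail(10) 'cbcc': from fail(9)=5 chase 'c': 5→0 ⇒ 5;  out=∅∪out(5)=∅
  fail(15) 'baab': from fail(14)=13 chase 'b': 13→1 ⇒ 12;  out=∅∪out(12)={4,7}
  fail(11) 'cbccb': from fail(10)=5 chase 'b': 5 ⇒ 8;  out={3}∪out(8)={3,7}
  fail(16) 'baaba': from fail(15)=12 chase 'a': 12→3 ⇒ 4;  out={6}∪out(4)={1,6}

Scan:
i=0 'c': node 0→5
i=1 'a': node 5→6
i=2 'a': node 6→7  ** P2@[0:2],P5@[1:2]
i=3 'a': node 7→13 (via fail)  ** P5@[2:3]
i=4 'c': node 13→2 (via fail)  ** P0@[3:4]
i=5 'b': node 2→8 (via fail)  ** P7@[5:5]
i=6 'b': node 8→3 (via fail)  ** P7@[6:6]
i=7 'a': node 3→4  ** P1@[6:7]
i=8 'a': node 4→14  ** P5@[7:8]
i=9 'a': node 14→13 (via fail)  ** P5@[8:9]
i=10 'a': node 13→13 (via fail)  ** P5@[9:10]
i=11 'c': node 13→2 (via fail)  ** P0@[10:11]
i=12 'b': node 2→8 (via fail)  ** P7@[12:12]
i=13 'b': node 8→3 (via fail)  ** P7@[13:13]
i=14 'a': node 3→4  ** P1@[13:14]
i=15 'a': node 4→14  ** P5@[14:15]
i=16 'b': node 14→15  ** P4@[15:16],P7@[16:16]
i=17 'a': node 15→16  ** P1@[16:17],P6@[13:17]
i=18 'b': node 16→12 (via fail)  ** P4@[17:18],P7@[18:18]
i=19 'c': node 12→5 (via fail)
i=20 'c': node 5→5 (via fail)
i=21 'a': node 5→6
i=22 'a': node 6→7  ** P2@[20:22],P5@[21:22]
i=23 'b': node 7→12 (via fail)  ** P4@[22:23],P7@[23:23]
i=24 'b': node 12→3 (via fail)  ** P7@[24:24]
i=25 'c': node 3→5 (via fail)
i=26 'b': node 5→8  ** P7@[26:26]
i=27 'c': node 8→9
i=28 'c': node 9→10
i=29 'b': node 10→11  ** P3@[25:29],P7@[29:29]
i=30 'b': node 11→3 (via fail)  ** P7@[30:30]
i=31 'a': node 3→4  ** P1@[30:31]
i=32 'a': node 4→14  ** P5@[31:32]
i=33 'a': node 14→13 (via fail)  ** P5@[32:33]
i=34 'a': node 13→13 (via fail)  ** P5@[33:34]
i=35 'b': node 13→12 (via fail)  ** P4@[34:35],P7@[35:35]
i=36 'c': node 12→5 (via fail)
i=37 'b': node 5→8  ** P7@[37:37]
i=38 'b': node 8→3 (via fail)  ** P7@[38:38]
i=39 'b': node 3→3 (via fail)  ** P7@[39:39]
i=40 'b': node 3→3 (via fail)  ** P7@[40:40]
i=41 'c': node 3→5 (via fail)
i=42 'a': node 5→6
i=43 'c': node 6→2 (via fail)  ** P0@[42:43]
i=44 'c': node 2→5 (via fail)
i=45 'a': node 5→6
i=46 'a': node 6→7  ** P2@[44:46],P5@[45:46]
i=47 'c': node 7→2 (via fail)  ** P0@[46:47]
i=48 'b': node 2→8 (via fail)  ** P7@[48:48]
i=49 'c': node 8→9
i=50 'c': node 9→10
i=51 'b': node 10→11  ** P3@[47:51],P7@[51:51]
i=52 'a': node 11→4 (via fail)  ** P1@[51:52]
i=53 'b': node 4→12 (via fail)  ** P4@[52:53],P7@[53:53]
i=54 'b': node 12→3 (via fail)  ** P7@[54:54]
i=55 'a': node 3→4  ** P1@[54:55]
i=56 'a': node 4→14  ** P5@[55:56]
i=57 'b': node 14→15  ** P4@[56:57],P7@[57:57]
i=58 'a': node 15→16  ** P1@[57:58],P6@[54:58]
i=59 'c': node 16→2 (via fail)  ** P0@[58:59]
i=60 'b': node 2→8 (via fail)  ** P7@[60:60]

Result: [[2,2],[2,5],[3,5],[4,0],[5,7],[6,7],[7,1],[8,5],[9,5],[10,5],[11,0],[12,7],[13,7],[14,1],[15,5],[16,4],[16,7],[17,1],[17,6],[18,4],[18,7],[22,2],[22,5],[23,4],[23,7],[24,7],[26,7],[29,3],[29,7],[30,7],[31,1],[32,5],[33,5],[34,5],[35,4],[35,7],[37,7],[38,7],[39,7],[40,7],[43,0],[46,2],[46,5],[47,0],[48,7],[51,3],[51,7],[52,1],[53,4],[53,7],[54,7],[55,1],[56,5],[57,4],[57,7],[58,1],[58,6],[59,0],[60,7]]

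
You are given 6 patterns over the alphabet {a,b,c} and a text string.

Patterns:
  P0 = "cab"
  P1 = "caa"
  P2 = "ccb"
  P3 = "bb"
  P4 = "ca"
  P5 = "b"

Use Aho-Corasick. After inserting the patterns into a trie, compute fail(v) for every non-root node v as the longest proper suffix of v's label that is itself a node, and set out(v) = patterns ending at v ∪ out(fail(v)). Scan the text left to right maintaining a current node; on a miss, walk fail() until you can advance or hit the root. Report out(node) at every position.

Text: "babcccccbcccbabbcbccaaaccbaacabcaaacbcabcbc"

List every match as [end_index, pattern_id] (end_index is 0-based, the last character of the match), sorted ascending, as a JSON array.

Build:
Trie nodes:
  0='ε' goto b→7 c→1
  1='c' goto a→2 c→5
  2='ca' goto a→4 b→3  ←P4
  3='cab' goto ·  ←P0
  4='caa' goto ·  ←P1
  5='cc' goto b→6
  6='ccb' goto ·  ←P2
  7='b' goto b→8  ←P5
  8='bb' goto ·  ←P3

Failure links (BFS by depth):
  fail(1) 'c': from fail(0)=0 chase 'c': 0 ⇒ 0;  out=∅∪out(0)=∅
  fail(7) 'b': from fail(0)=0 chase 'b': 0 ⇒ 0;  out={5}∪out(0)={5}
  fail(2) 'ca': from fail(1)=0 chase 'a': 0 ⇒ 0;  out={4}∪out(0)={4}
  fail(5) 'cc': from fail(1)=0 chase 'c': 0 ⇒ 1;  out=∅∪out(1)=∅
  fail(8) 'bb': from fail(7)=0 chase 'b': 0 ⇒ 7;  out={3}∪out(7)={3,5}
  fail(3) 'cab': from fail(2)=0 chase 'b': 0 ⇒ 7;  out={0}∪out(7)={0,5}
  fail(4) 'caa': from fail(2)=0 chase 'a': 0 ⇒ 0;  out={1}∪out(0)={1}
  fail(6) 'ccb': from fail(5)=1 chase 'b': 1→0 ⇒ 7;  out={2}∪out(7)={2,5}

Text stream:
i=0 'b': node 0→7  → match P5@[0:0]
i=1 'a': node 7→0 ·f
i=2 'b': node 0→7  → match P5@[2:2]
i=3 'c': node 7→1 ·f
i=4 'c': node 1→5
i=5 'c': node 5→5 ·f
i=6 'c': node 5→5 ·f
i=7 'c': node 5→5 ·f
i=8 'b': node 5→6  → match P2@[6:8],P5@[8:8]
i=9 'c': node 6→1 ·f
i=10 'c': node 1→5
i=11 'c': node 5→5 ·f
i=12 'b': node 5→6  → match P2@[10:12],P5@[12:12]
i=13 'a': node 6→0 ·f
i=14 'b': node 0→7  → match P5@[14:14]
i=15 'b': node 7→8  → match P3@[14:15],P5@[15:15]
i=16 'c': node 8→1 ·f
i=17 'b': node 1→7 ·f  → match P5@[17:17]
i=18 'c': node 7→1 ·f
i=19 'c': node 1→5
i=20 'a': node 5→2 ·f  → match P4@[19:20]
i=21 'a': node 2→4  → match P1@[19:21]
i=22 'a': node 4→0 ·f
i=23 'c': node 0→1
i=24 'c': node 1→5
i=25 'b': node 5→6  → match P2@[23:25],P5@[25:25]
i=26 'a': node 6→0 ·f
i=27 'a': node 0→0
i=28 'c': node 0→1
i=29 'a': node 1→2  → match P4@[28:29]
i=30 'b': node 2→3  → match P0@[28:30],P5@[30:30]
i=31 'c': node 3→1 ·f
i=32 'a': node 1→2  → match P4@[31:32]
i=33 'a': node 2→4  → match P1@[31:33]
i=34 'a': node 4→0 ·f
i=35 'c': node 0→1
i=36 'b': node 1→7 ·f  → match P5@[36:36]
i=37 'c': node 7→1 ·f
i=38 'a': node 1→2  → match P4@[37:38]
i=39 'b': node 2→3  → match P0@[37:39],P5@[39:39]
i=40 'c': node 3→1 ·f
i=41 'b': node 1→7 ·f  → match P5@[41:41]
i=42 'c': node 7→1 ·f

All matches (sorted): [[0,5],[2,5],[8,2],[8,5],[12,2],[12,5],[14,5],[15,3],[15,5],[17,5],[20,4],[21,1],[25,2],[25,5],[29,4],[30,0],[30,5],[32,4],[33,1],[36,5],[38,4],[39,0],[39,5],[41,5]]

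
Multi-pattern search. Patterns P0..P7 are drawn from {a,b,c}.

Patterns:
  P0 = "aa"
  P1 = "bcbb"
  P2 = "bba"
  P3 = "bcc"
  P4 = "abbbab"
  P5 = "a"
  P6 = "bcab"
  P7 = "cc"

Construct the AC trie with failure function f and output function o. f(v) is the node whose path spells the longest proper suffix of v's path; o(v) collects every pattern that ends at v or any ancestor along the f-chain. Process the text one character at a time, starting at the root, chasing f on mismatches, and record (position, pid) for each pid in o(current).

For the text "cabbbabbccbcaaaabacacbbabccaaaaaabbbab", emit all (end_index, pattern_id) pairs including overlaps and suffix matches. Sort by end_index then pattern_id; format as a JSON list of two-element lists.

Construct AC machine:
Trie (insert patterns):
  0='ε' goto a→1 b→3 c→17
  1='a' goto a→2 b→10  ←P5
  2='aa' goto ·  ←P0
  3='b' goto b→7 c→4
  4='bc' goto a→15 b→5 c→9
  5='bcb' goto b→6
  6='bcbb' goto ·  ←P1
  7='bb' goto a→8
  8='bba' goto ·  ←P2
  9='bcc' goto ·  ←P3
  10='ab' goto b→11
  11='abb' goto b→12
  12='abbb' goto a→13
  13='abbba' goto b→14
  14='abbbab' goto ·  ←P4
  15='bca' goto b→16
  16='bcab' goto ·  ←P6
  17='c' goto c→18
  18='cc' goto ·  ←P7

Failure links (BFS by depth):
  n1('a'): parent n0 fail=0; on 'a' 0 → fail=0;  out {5}∪∅={5}
  n3('b'): parent n0 fail=0; on 'b' 0 → fail=0;  out ∅∪∅=∅
  n17('c'): parent n0 fail=0; on 'c' 0 → fail=0;  out ∅∪∅=∅
  n2('aa'): parent n1 fail=0; on 'a' 0 → fail=1;  out {0}∪{5}={0,5}
  n4('bc'): parent n3 fail=0; on 'c' 0 → fail=17;  out ∅∪∅=∅
  n7('bb'): parent n3 fail=0; on 'b' 0 → fail=3;  out ∅∪∅=∅
  n10('ab'): parent n1 fail=0; on 'b' 0 → fail=3;  out ∅∪∅=∅
  n18('cc'): parent n17 fail=0; on 'c' 0 → fail=17;  out {7}∪∅={7}
  n5('bcb'): parent n4 fail=17; on 'b' 17→0 → fail=3;  out ∅∪∅=∅
  n8('bba'): parent n7 fail=3; on 'a' 3→0 → fail=1;  out {2}∪{5}={2,5}
  n9('bcc'): parent n4 fail=17; on 'c' 17 → fail=18;  out {3}∪{7}={3,7}
  n11('abb'): parent n10 fail=3; on 'b' 3 → fail=7;  out ∅∪∅=∅
  n15('bca'): parent n4 fail=17; on 'a' 17→0 → fail=1;  out ∅∪{5}={5}
  n6('bcbb'): parent n5 fail=3; on 'b' 3 → fail=7;  out {1}∪∅={1}
  n12('abbb'): parent n11 fail=7; on 'b' 7→3 → fail=7;  out ∅∪∅=∅
  n16('bcab'): parent n15 fail=1; on 'b' 1 → fail=10;  out {6}∪∅={6}
  n13('abbba'): parent n12 fail=7; on 'a' 7 → fail=8;  out ∅∪{2,5}={2,5}
  n14('abbbab'): parent n13 fail=8; on 'b' 8→1 → fail=10;  out {4}∪∅={4}

Text stream:
pos 0 'c': at 17
pos 1 'a': at 1 ·f  ** P5@[1:1]
pos 2 'b': at 10
pos 3 'b': at 11
pos 4 'b': at 12
pos 5 'a': at 13  ** P2@[3:5],P5@[5:5]
pos 6 'b': at 14  ** P4@[1:6]
pos 7 'b': at 11 ·f
pos 8 'c': at 4 ·f
pos 9 'c': at 9  ** P3@[7:9],P7@[8:9]
pos 10 'b': at 3 ·f
pos 11 'c': at 4
pos 12 'a': at 15  ** P5@[12:12]
pos 13 'a': at 2 ·f  ** P0@[12:13],P5@[13:13]
pos 14 'a': at 2 ·f  ** P0@[13:14],P5@[14:14]
pos 15 'a': at 2 ·f  ** P0@[14:15],P5@[15:15]
pos 16 'b': at 10 ·f
pos 17 'a': at 1 ·f  ** P5@[17:17]
pos 18 'c': at 17 ·f
pos 19 'a': at 1 ·f  ** P5@[19:19]
pos 20 'c': at 17 ·f
pos 21 'b': at 3 ·f
pos 22 'b': at 7
pos 23 'a': at 8  ** P2@[21:23],P5@[23:23]
pos 24 'b': at 10 ·f
pos 25 'c': at 4 ·f
pos 26 'c': at 9  ** P3@[24:26],P7@[25:26]
pos 27 'a': at 1 ·f  ** P5@[27:27]
pos 28 'a': at 2  ** P0@[27:28],P5@[28:28]
pos 29 'a': at 2 ·f  ** P0@[28:29],P5@[29:29]
pos 30 'a': at 2 ·f  ** P0@[29:30],P5@[30:30]
pos 31 'a': at 2 ·f  ** P0@[30:31],P5@[31:31]
pos 32 'a': at 2 ·f  ** P0@[31:32],P5@[32:32]
pos 33 'b': at 10 ·f
pos 34 'b': at 11
pos 35 'b': at 12
pos 36 'a': at 13  ** P2@[34:36],P5@[36:36]
pos 37 'b': at 14  ** P4@[32:37]

Result: [[1,5],[5,2],[5,5],[6,4],[9,3],[9,7],[12,5],[13,0],[13,5],[14,0],[14,5],[15,0],[15,5],[17,5],[19,5],[23,2],[23,5],[26,3],[26,7],[27,5],[28,0],[28,5],[29,0],[29,5],[30,0],[30,5],[31,0],[31,5],[32,0],[32,5],[36,2],[36,5],[37,4]]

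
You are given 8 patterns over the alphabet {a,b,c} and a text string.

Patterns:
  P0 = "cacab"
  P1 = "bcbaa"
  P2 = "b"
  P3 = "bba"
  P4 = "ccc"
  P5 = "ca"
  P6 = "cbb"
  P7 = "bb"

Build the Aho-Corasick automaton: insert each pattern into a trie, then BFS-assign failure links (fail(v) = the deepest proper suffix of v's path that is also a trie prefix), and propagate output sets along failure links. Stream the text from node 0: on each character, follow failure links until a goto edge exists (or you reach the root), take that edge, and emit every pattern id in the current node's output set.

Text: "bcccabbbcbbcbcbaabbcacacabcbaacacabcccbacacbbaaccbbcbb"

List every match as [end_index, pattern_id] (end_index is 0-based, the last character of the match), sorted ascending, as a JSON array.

Build:
Trie (insert patterns):
  0='ε' goto b→6 c→1
  1='c' goto a→2 b→15 c→13
  2='ca' goto c→3  ←P5
  3='cac' goto a→4
  4='caca' goto b→5
  5='cacab' goto ·  ←P0
  6='b' goto b→11 c→7  ←P2
  7='bc' goto b→8
  8='bcb' goto a→9
  9='bcba' goto a→10
  10='bcbaa' goto ·  ←P1
  11='bb' goto a→12  ←P7
  12='bba' goto ·  ←P3
  13='cc' goto c→14
  14='ccc' goto ·  ←P4
  15='cb' goto b→16
  16='cbb' goto ·  ←P6

Failure links (BFS by depth):
  fail(1) 'c': from fail(0)=0 chase 'c': 0 ⇒ 0;  out=∅∪out(0)=∅
  fail(6) 'b': from fail(0)=0 chase 'b': 0 ⇒ 0;  out={2}∪out(0)={2}
  fail(2) 'ca': from fail(1)=0 chase 'a': 0 ⇒ 0;  out={5}∪out(0)={5}
  fail(7) 'bc': from fail(6)=0 chase 'c': 0 ⇒ 1;  out=∅∪out(1)=∅
  fail(11) 'bb': from fail(6)=0 chase 'b': 0 ⇒ 6;  out={7}∪out(6)={2,7}
  fail(13) 'cc': from fail(1)=0 chase 'c': 0 ⇒ 1;  out=∅∪out(1)=∅
  fail(15) 'cb': from fail(1)=0 chase 'b': 0 ⇒ 6;  out=∅∪out(6)={2}
  fail(3) 'cac': from fail(2)=0 chase 'c': 0 ⇒ 1;  out=∅∪out(1)=∅
  fail(8) 'bcb': from fail(7)=1 chase 'b': 1 ⇒ 15;  out=∅∪out(15)={2}
  fail(12) 'bba': from fail(11)=6 chase 'a': 6→0 ⇒ 0;  out={3}∪out(0)={3}
  fail(14) 'ccc': from fail(13)=1 chase 'c': 1 ⇒ 13;  out={4}∪out(13)={4}
  fail(16) 'cbb': from fail(15)=6 chase 'b': 6 ⇒ 11;  out={6}∪out(11)={2,6,7}
  fail(4) 'caca': from fail(3)=1 chase 'a': 1 ⇒ 2;  out=∅∪out(2)={5}
  fail(9) 'bcba': from fail(8)=15 chase 'a': 15→6→0 ⇒ 0;  out=∅∪out(0)=∅
  fail(5) 'cacab': from fail(4)=2 chase 'b': 2→0 ⇒ 6;  out={0}∪out(6)={0,2}
  fail(10) 'bcbaa': from fail(9)=0 chase 'a': 0 ⇒ 0;  out={1}∪out(0)={1}

Text stream:
i=0 'b': node 0→6  emit P2@[0:0]
i=1 'c': node 6→7
i=2 'c': node 7→13 (fail-walked)
i=3 'c': node 13→14  emit P4@[1:3]
i=4 'a': node 14→2 (fail-walked)  emit P5@[3:4]
i=5 'b': node 2→6 (fail-walked)  emit P2@[5:5]
i=6 'b': node 6→11  emit P2@[6:6],P7@[5:6]
i=7 'b': node 11→11 (fail-walked)  emit P2@[7:7],P7@[6:7]
i=8 'c': node 11→7 (fail-walked)
i=9 'b': node 7→8  emit P2@[9:9]
i=10 'b': node 8→16 (fail-walked)  emit P2@[10:10],P6@[8:10],P7@[9:10]
i=11 'c': node 16→7 (fail-walked)
i=12 'b': node 7→8  emit P2@[12:12]
i=13 'c': node 8→7 (fail-walked)
i=14 'b': node 7→8  emit P2@[14:14]
i=15 'a': node 8→9
i=16 'a': node 9→10  emit P1@[12:16]
i=17 'b': node 10→6 (fail-walked)  emit P2@[17:17]
i=18 'b': node 6→11  emit P2@[18:18],P7@[17:18]
i=19 'c': node 11→7 (fail-walked)
i=20 'a': node 7→2 (fail-walked)  emit P5@[19:20]
i=21 'c': node 2→3
i=22 'a': node 3→4  emit P5@[21:22]
i=23 'c': node 4→3 (fail-walked)
i=24 'a': node 3→4  emit P5@[23:24]
i=25 'b': node 4→5  emit P0@[21:25],P2@[25:25]
i=26 'c': node 5→7 (fail-walked)
i=27 'b': node 7→8  emit P2@[27:27]
i=28 'a': node 8→9
i=29 'a': node 9→10  emit P1@[25:29]
i=30 'c': node 10→1 (fail-walked)
i=31 'a': node 1→2  emit P5@[30:31]
i=32 'c': node 2→3
i=33 'a': node 3→4  emit P5@[32:33]
i=34 'b': node 4→5  emit P0@[30:34],P2@[34:34]
i=35 'c': node 5→7 (fail-walked)
i=36 'c': node 7→13 (fail-walked)
i=37 'c': node 13→14  emit P4@[35:37]
i=38 'b': node 14→15 (fail-walked)  emit P2@[38:38]
i=39 'a': node 15→0 (fail-walked)
i=40 'c': node 0→1
i=41 'a': node 1→2  emit P5@[40:41]
i=42 'c': node 2→3
i=43 'b': node 3→15 (fail-walked)  emit P2@[43:43]
i=44 'b': node 15→16  emit P2@[44:44],P6@[42:44],P7@[43:44]
i=45 'a': node 16→12 (fail-walked)  emit P3@[43:45]
i=46 'a': node 12→0 (fail-walked)
i=47 'c': node 0→1
i=48 'c': node 1→13
i=49 'b': node 13→15 (fail-walked)  emit P2@[49:49]
i=50 'b': node 15→16  emit P2@[50:50],P6@[48:50],P7@[49:50]
i=51 'c': node 16→7 (fail-walked)
i=52 'b': node 7→8  emit P2@[52:52]
i=53 'b': node 8→16 (fail-walked)  emit P2@[53:53],P6@[51:53],P7@[52:53]

All matches (sorted): [[0,2],[3,4],[4,5],[5,2],[6,2],[6,7],[7,2],[7,7],[9,2],[10,2],[10,6],[10,7],[12,2],[14,2],[16,1],[17,2],[18,2],[18,7],[20,5],[22,5],[24,5],[25,0],[25,2],[27,2],[29,1],[31,5],[33,5],[34,0],[34,2],[37,4],[38,2],[41,5],[43,2],[44,2],[44,6],[44,7],[45,3],[49,2],[50,2],[50,6],[50,7],[52,2],[53,2],[53,6],[53,7]]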